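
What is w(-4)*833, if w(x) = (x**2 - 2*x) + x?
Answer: 16660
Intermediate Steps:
w(x) = x**2 - x
w(-4)*833 = -4*(-1 - 4)*833 = -4*(-5)*833 = 20*833 = 16660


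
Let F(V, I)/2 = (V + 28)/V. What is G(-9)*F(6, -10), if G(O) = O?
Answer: -102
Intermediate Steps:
F(V, I) = 2*(28 + V)/V (F(V, I) = 2*((V + 28)/V) = 2*((28 + V)/V) = 2*(28 + V)/V)
G(-9)*F(6, -10) = -9*(2 + 56/6) = -9*(2 + 56*(1/6)) = -9*(2 + 28/3) = -9*34/3 = -102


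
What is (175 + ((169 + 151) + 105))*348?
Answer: 208800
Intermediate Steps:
(175 + ((169 + 151) + 105))*348 = (175 + (320 + 105))*348 = (175 + 425)*348 = 600*348 = 208800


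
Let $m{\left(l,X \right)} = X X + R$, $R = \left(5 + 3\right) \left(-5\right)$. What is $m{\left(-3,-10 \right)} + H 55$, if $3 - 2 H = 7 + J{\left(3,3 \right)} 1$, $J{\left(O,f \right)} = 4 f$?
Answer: $-380$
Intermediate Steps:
$R = -40$ ($R = 8 \left(-5\right) = -40$)
$m{\left(l,X \right)} = -40 + X^{2}$ ($m{\left(l,X \right)} = X X - 40 = X^{2} - 40 = -40 + X^{2}$)
$H = -8$ ($H = \frac{3}{2} - \frac{7 + 4 \cdot 3 \cdot 1}{2} = \frac{3}{2} - \frac{7 + 12 \cdot 1}{2} = \frac{3}{2} - \frac{7 + 12}{2} = \frac{3}{2} - \frac{19}{2} = -8$)
$m{\left(-3,-10 \right)} + H 55 = \left(-40 + \left(-10\right)^{2}\right) - 440 = \left(-40 + 100\right) - 440 = 60 - 440 = -380$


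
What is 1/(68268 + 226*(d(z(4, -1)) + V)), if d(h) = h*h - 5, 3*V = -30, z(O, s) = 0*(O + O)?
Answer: 1/64878 ≈ 1.5414e-5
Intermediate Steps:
z(O, s) = 0 (z(O, s) = 0*(2*O) = 0)
V = -10 (V = (1/3)*(-30) = -10)
d(h) = -5 + h**2 (d(h) = h**2 - 5 = -5 + h**2)
1/(68268 + 226*(d(z(4, -1)) + V)) = 1/(68268 + 226*((-5 + 0**2) - 10)) = 1/(68268 + 226*((-5 + 0) - 10)) = 1/(68268 + 226*(-5 - 10)) = 1/(68268 + 226*(-15)) = 1/(68268 - 3390) = 1/64878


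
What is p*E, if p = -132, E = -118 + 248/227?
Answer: 3503016/227 ≈ 15432.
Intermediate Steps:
E = -26538/227 (E = -118 + 248*(1/227) = -118 + 248/227 = -26538/227 ≈ -116.91)
p*E = -132*(-26538/227) = 3503016/227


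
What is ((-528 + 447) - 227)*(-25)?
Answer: 7700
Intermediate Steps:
((-528 + 447) - 227)*(-25) = (-81 - 227)*(-25) = -308*(-25) = 7700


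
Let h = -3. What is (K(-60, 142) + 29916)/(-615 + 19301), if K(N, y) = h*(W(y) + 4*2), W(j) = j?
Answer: 14733/9343 ≈ 1.5769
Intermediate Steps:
K(N, y) = -24 - 3*y (K(N, y) = -3*(y + 4*2) = -3*(y + 8) = -3*(8 + y) = -24 - 3*y)
(K(-60, 142) + 29916)/(-615 + 19301) = ((-24 - 3*142) + 29916)/(-615 + 19301) = ((-24 - 426) + 29916)/18686 = (-450 + 29916)*(1/18686) = 29466*(1/18686) = 14733/9343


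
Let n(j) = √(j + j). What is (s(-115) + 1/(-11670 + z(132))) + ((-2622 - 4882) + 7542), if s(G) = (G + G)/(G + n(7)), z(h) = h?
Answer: 6097450573/152428518 + 230*√14/13211 ≈ 40.067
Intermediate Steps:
n(j) = √2*√j (n(j) = √(2*j) = √2*√j)
s(G) = 2*G/(G + √14) (s(G) = (G + G)/(G + √2*√7) = (2*G)/(G + √14) = 2*G/(G + √14))
(s(-115) + 1/(-11670 + z(132))) + ((-2622 - 4882) + 7542) = (2*(-115)/(-115 + √14) + 1/(-11670 + 132)) + ((-2622 - 4882) + 7542) = (-230/(-115 + √14) + 1/(-11538)) + (-7504 + 7542) = (-230/(-115 + √14) - 1/11538) + 38 = (-1/11538 - 230/(-115 + √14)) + 38 = 438443/11538 - 230/(-115 + √14)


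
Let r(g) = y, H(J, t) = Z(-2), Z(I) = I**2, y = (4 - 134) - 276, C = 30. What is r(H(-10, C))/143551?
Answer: -406/143551 ≈ -0.0028283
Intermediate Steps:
y = -406 (y = -130 - 276 = -406)
H(J, t) = 4 (H(J, t) = (-2)**2 = 4)
r(g) = -406
r(H(-10, C))/143551 = -406/143551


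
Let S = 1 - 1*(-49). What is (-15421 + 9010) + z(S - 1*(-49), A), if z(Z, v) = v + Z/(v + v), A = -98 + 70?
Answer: -360683/56 ≈ -6440.8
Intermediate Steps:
S = 50 (S = 1 + 49 = 50)
A = -28
z(Z, v) = v + Z/(2*v) (z(Z, v) = v + Z/((2*v)) = v + Z*(1/(2*v)) = v + Z/(2*v))
(-15421 + 9010) + z(S - 1*(-49), A) = (-15421 + 9010) + (-28 + (½)*(50 - 1*(-49))/(-28)) = -6411 + (-28 + (½)*(50 + 49)*(-1/28)) = -6411 + (-28 + (½)*99*(-1/28)) = -6411 + (-28 - 99/56) = -6411 - 1667/56 = -360683/56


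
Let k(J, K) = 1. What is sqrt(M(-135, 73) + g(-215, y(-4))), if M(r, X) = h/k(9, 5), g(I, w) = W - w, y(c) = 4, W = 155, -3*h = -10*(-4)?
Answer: sqrt(1239)/3 ≈ 11.733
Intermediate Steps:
h = -40/3 (h = -(-10)*(-4)/3 = -1/3*40 = -40/3 ≈ -13.333)
g(I, w) = 155 - w
M(r, X) = -40/3 (M(r, X) = -40/3/1 = -40/3*1 = -40/3)
sqrt(M(-135, 73) + g(-215, y(-4))) = sqrt(-40/3 + (155 - 1*4)) = sqrt(-40/3 + (155 - 4)) = sqrt(-40/3 + 151) = sqrt(413/3) = sqrt(1239)/3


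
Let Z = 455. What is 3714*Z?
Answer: 1689870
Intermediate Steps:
3714*Z = 3714*455 = 1689870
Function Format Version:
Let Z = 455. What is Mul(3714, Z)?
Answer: 1689870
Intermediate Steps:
Mul(3714, Z) = Mul(3714, 455) = 1689870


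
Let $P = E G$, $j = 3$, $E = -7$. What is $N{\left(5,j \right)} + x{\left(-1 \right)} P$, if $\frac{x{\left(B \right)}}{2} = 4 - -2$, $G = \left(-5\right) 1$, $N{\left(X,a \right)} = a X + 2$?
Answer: $437$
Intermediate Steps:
$N{\left(X,a \right)} = 2 + X a$ ($N{\left(X,a \right)} = X a + 2 = 2 + X a$)
$G = -5$
$x{\left(B \right)} = 12$ ($x{\left(B \right)} = 2 \left(4 - -2\right) = 2 \left(4 + 2\right) = 2 \cdot 6 = 12$)
$P = 35$ ($P = \left(-7\right) \left(-5\right) = 35$)
$N{\left(5,j \right)} + x{\left(-1 \right)} P = \left(2 + 5 \cdot 3\right) + 12 \cdot 35 = \left(2 + 15\right) + 420 = 17 + 420 = 437$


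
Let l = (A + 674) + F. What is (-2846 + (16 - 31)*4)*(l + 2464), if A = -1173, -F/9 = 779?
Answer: 14663676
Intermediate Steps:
F = -7011 (F = -9*779 = -7011)
l = -7510 (l = (-1173 + 674) - 7011 = -499 - 7011 = -7510)
(-2846 + (16 - 31)*4)*(l + 2464) = (-2846 + (16 - 31)*4)*(-7510 + 2464) = (-2846 - 15*4)*(-5046) = (-2846 - 60)*(-5046) = -2906*(-5046) = 14663676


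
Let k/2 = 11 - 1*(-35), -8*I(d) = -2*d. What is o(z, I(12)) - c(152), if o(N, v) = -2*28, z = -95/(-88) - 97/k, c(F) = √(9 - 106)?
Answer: -56 - I*√97 ≈ -56.0 - 9.8489*I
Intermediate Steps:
I(d) = d/4 (I(d) = -(-1)*d/4 = d/4)
c(F) = I*√97 (c(F) = √(-97) = I*√97)
k = 92 (k = 2*(11 - 1*(-35)) = 2*(11 + 35) = 2*46 = 92)
z = 51/2024 (z = -95/(-88) - 97/92 = -95*(-1/88) - 97*1/92 = 95/88 - 97/92 = 51/2024 ≈ 0.025198)
o(N, v) = -56
o(z, I(12)) - c(152) = -56 - I*√97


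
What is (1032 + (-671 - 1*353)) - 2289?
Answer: -2281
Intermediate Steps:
(1032 + (-671 - 1*353)) - 2289 = (1032 + (-671 - 353)) - 2289 = (1032 - 1024) - 2289 = 8 - 2289 = -2281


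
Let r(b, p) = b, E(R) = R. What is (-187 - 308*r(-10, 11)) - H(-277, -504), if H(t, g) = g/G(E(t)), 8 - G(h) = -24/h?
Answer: 810133/274 ≈ 2956.7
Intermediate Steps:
G(h) = 8 + 24/h (G(h) = 8 - (-24)/h = 8 + 24/h)
H(t, g) = g/(8 + 24/t)
(-187 - 308*r(-10, 11)) - H(-277, -504) = (-187 - 308*(-10)) - (-504)*(-277)/(8*(3 - 277)) = (-187 + 3080) - (-504)*(-277)/(8*(-274)) = 2893 - (-504)*(-277)*(-1)/(8*274) = 2893 - 1*(-17451/274) = 2893 + 17451/274 = 810133/274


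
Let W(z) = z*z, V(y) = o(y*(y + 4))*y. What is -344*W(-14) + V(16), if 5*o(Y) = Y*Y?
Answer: 260256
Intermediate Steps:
o(Y) = Y²/5 (o(Y) = (Y*Y)/5 = Y²/5)
V(y) = y³*(4 + y)²/5 (V(y) = ((y*(y + 4))²/5)*y = ((y*(4 + y))²/5)*y = ((y²*(4 + y)²)/5)*y = (y²*(4 + y)²/5)*y = y³*(4 + y)²/5)
W(z) = z²
-344*W(-14) + V(16) = -344*(-14)² + (⅕)*16³*(4 + 16)² = -344*196 + (⅕)*4096*20² = -67424 + (⅕)*4096*400 = -67424 + 327680 = 260256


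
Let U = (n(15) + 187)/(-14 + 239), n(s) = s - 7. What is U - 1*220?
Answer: -3287/15 ≈ -219.13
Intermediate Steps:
n(s) = -7 + s
U = 13/15 (U = ((-7 + 15) + 187)/(-14 + 239) = (8 + 187)/225 = 195*(1/225) = 13/15 ≈ 0.86667)
U - 1*220 = 13/15 - 1*220 = 13/15 - 220 = -3287/15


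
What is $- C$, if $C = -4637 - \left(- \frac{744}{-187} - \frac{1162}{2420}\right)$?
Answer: $\frac{95455053}{20570} \approx 4640.5$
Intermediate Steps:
$C = - \frac{95455053}{20570}$ ($C = -4637 - \left(\left(-744\right) \left(- \frac{1}{187}\right) - \frac{581}{1210}\right) = -4637 - \left(\frac{744}{187} - \frac{581}{1210}\right) = -4637 - \frac{71963}{20570} = - \frac{95455053}{20570} \approx -4640.5$)
$- C = \left(-1\right) \left(- \frac{95455053}{20570}\right) = \frac{95455053}{20570}$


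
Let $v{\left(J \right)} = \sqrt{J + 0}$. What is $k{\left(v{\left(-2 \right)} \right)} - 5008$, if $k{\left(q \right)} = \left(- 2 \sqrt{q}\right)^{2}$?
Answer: $-5008 + 4 i \sqrt{2} \approx -5008.0 + 5.6569 i$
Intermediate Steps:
$v{\left(J \right)} = \sqrt{J}$
$k{\left(q \right)} = 4 q$
$k{\left(v{\left(-2 \right)} \right)} - 5008 = 4 \sqrt{-2} - 5008 = 4 i \sqrt{2} - 5008 = -5008 + 4 i \sqrt{2}$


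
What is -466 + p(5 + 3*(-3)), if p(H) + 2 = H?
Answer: -472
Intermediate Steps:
p(H) = -2 + H
-466 + p(5 + 3*(-3)) = -466 + (-2 + (5 + 3*(-3))) = -466 + (-2 + (5 - 9)) = -466 + (-2 - 4) = -466 - 6 = -472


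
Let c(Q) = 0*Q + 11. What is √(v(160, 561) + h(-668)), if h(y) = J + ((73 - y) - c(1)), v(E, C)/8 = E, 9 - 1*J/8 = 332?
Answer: I*√574 ≈ 23.958*I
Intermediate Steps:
J = -2584 (J = 72 - 8*332 = 72 - 2656 = -2584)
v(E, C) = 8*E
c(Q) = 11 (c(Q) = 0 + 11 = 11)
h(y) = -2522 - y (h(y) = -2584 + ((73 - y) - 1*11) = -2584 + ((73 - y) - 11) = -2584 + (62 - y) = -2522 - y)
√(v(160, 561) + h(-668)) = √(8*160 + (-2522 - 1*(-668))) = √(1280 + (-2522 + 668)) = √(1280 - 1854) = √(-574) = I*√574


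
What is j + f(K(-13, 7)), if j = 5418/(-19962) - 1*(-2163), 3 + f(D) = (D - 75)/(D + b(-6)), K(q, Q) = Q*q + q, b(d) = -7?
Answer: 266058940/123099 ≈ 2161.3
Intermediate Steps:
K(q, Q) = q + Q*q
f(D) = -3 + (-75 + D)/(-7 + D) (f(D) = -3 + (D - 75)/(D - 7) = -3 + (-75 + D)/(-7 + D))
j = 2398466/1109 (j = 5418*(-1/19962) + 2163 = -301/1109 + 2163 = 2398466/1109 ≈ 2162.7)
j + f(K(-13, 7)) = 2398466/1109 + 2*(-27 - (-13)*(1 + 7))/(-7 - 13*(1 + 7)) = 2398466/1109 + 2*(-27 - (-13)*8)/(-7 - 13*8) = 2398466/1109 + 2*(-27 - 1*(-104))/(-7 - 104) = 2398466/1109 + 2*(-27 + 104)/(-111) = 2398466/1109 + 2*(-1/111)*77 = 2398466/1109 - 154/111 = 266058940/123099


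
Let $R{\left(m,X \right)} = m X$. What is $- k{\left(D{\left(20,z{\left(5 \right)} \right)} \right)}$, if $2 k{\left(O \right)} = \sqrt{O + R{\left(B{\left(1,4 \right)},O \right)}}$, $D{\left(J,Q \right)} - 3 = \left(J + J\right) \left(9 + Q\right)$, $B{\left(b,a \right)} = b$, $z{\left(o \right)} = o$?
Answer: $- \frac{\sqrt{1126}}{2} \approx -16.778$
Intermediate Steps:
$R{\left(m,X \right)} = X m$
$D{\left(J,Q \right)} = 3 + 2 J \left(9 + Q\right)$ ($D{\left(J,Q \right)} = 3 + \left(J + J\right) \left(9 + Q\right) = 3 + 2 J \left(9 + Q\right)$)
$k{\left(O \right)} = \frac{\sqrt{2} \sqrt{O}}{2}$ ($k{\left(O \right)} = \frac{\sqrt{O + O 1}}{2} = \frac{\sqrt{O + O}}{2} = \frac{\sqrt{2 O}}{2} = \frac{\sqrt{2} \sqrt{O}}{2}$)
$- k{\left(D{\left(20,z{\left(5 \right)} \right)} \right)} = - \frac{\sqrt{2} \sqrt{3 + 18 \cdot 20 + 2 \cdot 20 \cdot 5}}{2} = - \frac{\sqrt{2} \sqrt{3 + 360 + 200}}{2} = - \frac{\sqrt{2} \sqrt{563}}{2} = - \frac{\sqrt{1126}}{2}$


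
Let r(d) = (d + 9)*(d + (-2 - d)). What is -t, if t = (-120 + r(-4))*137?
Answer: 17810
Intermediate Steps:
r(d) = -18 - 2*d (r(d) = (9 + d)*(-2) = -18 - 2*d)
t = -17810 (t = (-120 + (-18 - 2*(-4)))*137 = (-120 + (-18 + 8))*137 = (-120 - 10)*137 = -130*137 = -17810)
-t = -1*(-17810) = 17810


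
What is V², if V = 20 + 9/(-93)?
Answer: 380689/961 ≈ 396.14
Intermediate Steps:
V = 617/31 (V = 20 + 9*(-1/93) = 20 - 3/31 = 617/31 ≈ 19.903)
V² = (617/31)² = 380689/961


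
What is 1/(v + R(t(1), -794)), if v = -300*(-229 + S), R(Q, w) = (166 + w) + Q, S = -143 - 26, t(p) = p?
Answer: 1/118773 ≈ 8.4194e-6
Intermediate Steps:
S = -169
R(Q, w) = 166 + Q + w
v = 119400 (v = -300*(-229 - 169) = -300*(-398) = 119400)
1/(v + R(t(1), -794)) = 1/(119400 + (166 + 1 - 794)) = 1/(119400 - 627) = 1/118773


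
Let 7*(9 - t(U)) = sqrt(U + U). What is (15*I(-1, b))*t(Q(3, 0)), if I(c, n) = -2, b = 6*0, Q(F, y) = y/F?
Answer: -270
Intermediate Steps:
b = 0
t(U) = 9 - sqrt(2)*sqrt(U)/7 (t(U) = 9 - sqrt(U + U)/7 = 9 - sqrt(2)*sqrt(U)/7)
(15*I(-1, b))*t(Q(3, 0)) = (15*(-2))*(9 - sqrt(2)*sqrt(0/3)/7) = -30*(9 - sqrt(2)*sqrt(0*(1/3))/7) = -30*(9 - sqrt(2)*sqrt(0)/7) = -30*(9 - 1/7*sqrt(2)*0) = -30*(9 + 0) = -30*9 = -270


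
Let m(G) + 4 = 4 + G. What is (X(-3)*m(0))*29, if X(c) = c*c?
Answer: 0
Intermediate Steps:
X(c) = c²
m(G) = G (m(G) = -4 + (4 + G) = G)
(X(-3)*m(0))*29 = ((-3)²*0)*29 = (9*0)*29 = 0*29 = 0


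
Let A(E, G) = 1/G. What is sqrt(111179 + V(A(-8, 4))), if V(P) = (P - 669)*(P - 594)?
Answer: sqrt(8131989)/4 ≈ 712.92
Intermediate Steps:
V(P) = (-669 + P)*(-594 + P)
sqrt(111179 + V(A(-8, 4))) = sqrt(111179 + (397386 + (1/4)**2 - 1263/4)) = sqrt(111179 + (397386 + (1/4)**2 - 1263*1/4)) = sqrt(111179 + (397386 + 1/16 - 1263/4)) = sqrt(111179 + 6353125/16) = sqrt(8131989/16) = sqrt(8131989)/4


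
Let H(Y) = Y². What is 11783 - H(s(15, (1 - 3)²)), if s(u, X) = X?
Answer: 11767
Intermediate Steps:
11783 - H(s(15, (1 - 3)²)) = 11783 - ((1 - 3)²)² = 11783 - ((-2)²)² = 11783 - 1*4² = 11783 - 1*16 = 11783 - 16 = 11767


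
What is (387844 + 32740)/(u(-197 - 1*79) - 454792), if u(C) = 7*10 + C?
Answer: -210292/227499 ≈ -0.92436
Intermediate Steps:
u(C) = 70 + C
(387844 + 32740)/(u(-197 - 1*79) - 454792) = (387844 + 32740)/((70 + (-197 - 1*79)) - 454792) = 420584/((70 + (-197 - 79)) - 454792) = 420584/((70 - 276) - 454792) = 420584/(-206 - 454792) = 420584/(-454998) = 420584*(-1/454998) = -210292/227499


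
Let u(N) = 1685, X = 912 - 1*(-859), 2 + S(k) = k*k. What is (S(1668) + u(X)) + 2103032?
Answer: 4886939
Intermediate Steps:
S(k) = -2 + k² (S(k) = -2 + k*k = -2 + k²)
X = 1771 (X = 912 + 859 = 1771)
(S(1668) + u(X)) + 2103032 = ((-2 + 1668²) + 1685) + 2103032 = ((-2 + 2782224) + 1685) + 2103032 = (2782222 + 1685) + 2103032 = 2783907 + 2103032 = 4886939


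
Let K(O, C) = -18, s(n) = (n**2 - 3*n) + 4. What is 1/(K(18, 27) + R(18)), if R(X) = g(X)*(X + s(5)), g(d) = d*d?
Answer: 1/10350 ≈ 9.6618e-5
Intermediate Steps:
s(n) = 4 + n**2 - 3*n
g(d) = d**2
R(X) = X**2*(14 + X) (R(X) = X**2*(X + (4 + 5**2 - 3*5)) = X**2*(X + (4 + 25 - 15)) = X**2*(X + 14) = X**2*(14 + X))
1/(K(18, 27) + R(18)) = 1/(-18 + 18**2*(14 + 18)) = 1/(-18 + 324*32) = 1/(-18 + 10368) = 1/10350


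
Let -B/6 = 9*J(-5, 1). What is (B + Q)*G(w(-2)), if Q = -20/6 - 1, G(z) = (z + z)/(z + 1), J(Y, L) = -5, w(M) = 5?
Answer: 3985/9 ≈ 442.78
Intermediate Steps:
G(z) = 2*z/(1 + z) (G(z) = (2*z)/(1 + z) = 2*z/(1 + z))
Q = -13/3 (Q = -20/6 - 1 = -5*⅔ - 1 = -10/3 - 1 = -13/3 ≈ -4.3333)
B = 270 (B = -54*(-5) = -6*(-45) = 270)
(B + Q)*G(w(-2)) = (270 - 13/3)*(2*5/(1 + 5)) = 797*(2*5/6)/3 = 797*(2*5*(⅙))/3 = (797/3)*(5/3) = 3985/9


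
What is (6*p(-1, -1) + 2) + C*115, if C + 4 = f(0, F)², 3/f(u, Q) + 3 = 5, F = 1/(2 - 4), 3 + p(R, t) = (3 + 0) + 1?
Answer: -773/4 ≈ -193.25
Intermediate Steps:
p(R, t) = 1 (p(R, t) = -3 + ((3 + 0) + 1) = -3 + (3 + 1) = -3 + 4 = 1)
F = -½ (F = 1/(-2) = -½ ≈ -0.50000)
f(u, Q) = 3/2 (f(u, Q) = 3/(-3 + 5) = 3/2)
C = -7/4 (C = -4 + (3/2)² = -4 + 9/4 = -7/4 ≈ -1.7500)
(6*p(-1, -1) + 2) + C*115 = (6*1 + 2) - 7/4*115 = (6 + 2) - 805/4 = 8 - 805/4 = -773/4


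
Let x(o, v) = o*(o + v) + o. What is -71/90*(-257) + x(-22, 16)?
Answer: 28147/90 ≈ 312.74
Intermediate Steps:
x(o, v) = o + o*(o + v)
-71/90*(-257) + x(-22, 16) = -71/90*(-257) - 22*(1 - 22 + 16) = -71*1/90*(-257) - 22*(-5) = -71/90*(-257) + 110 = 18247/90 + 110 = 28147/90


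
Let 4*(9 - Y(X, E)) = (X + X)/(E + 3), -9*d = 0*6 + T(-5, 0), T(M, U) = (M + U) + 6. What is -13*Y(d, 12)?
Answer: -31603/270 ≈ -117.05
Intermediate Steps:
T(M, U) = 6 + M + U
d = -⅑ (d = -(0*6 + (6 - 5 + 0))/9 = -(0 + 1)/9 = -⅑*1 = -⅑ ≈ -0.11111)
Y(X, E) = 9 - X/(2*(3 + E)) (Y(X, E) = 9 - (X + X)/(4*(E + 3)) = 9 - 2*X/(4*(3 + E)) = 9 - X/(2*(3 + E)))
-13*Y(d, 12) = -13*(54 - 1*(-⅑) + 18*12)/(2*(3 + 12)) = -13*(54 + ⅑ + 216)/(2*15) = -13*2431/(2*15*9) = -13*2431/270 = -31603/270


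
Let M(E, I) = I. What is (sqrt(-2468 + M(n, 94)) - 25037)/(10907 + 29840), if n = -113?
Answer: -25037/40747 + I*sqrt(2374)/40747 ≈ -0.61445 + 0.0011958*I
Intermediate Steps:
(sqrt(-2468 + M(n, 94)) - 25037)/(10907 + 29840) = (sqrt(-2468 + 94) - 25037)/(10907 + 29840) = (sqrt(-2374) - 25037)/40747 = (I*sqrt(2374) - 25037)*(1/40747) = (-25037 + I*sqrt(2374))*(1/40747) = -25037/40747 + I*sqrt(2374)/40747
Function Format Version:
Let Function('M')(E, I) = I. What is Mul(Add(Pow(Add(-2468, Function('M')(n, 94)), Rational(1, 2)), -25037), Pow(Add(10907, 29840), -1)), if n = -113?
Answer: Add(Rational(-25037, 40747), Mul(Rational(1, 40747), I, Pow(2374, Rational(1, 2)))) ≈ Add(-0.61445, Mul(0.0011958, I))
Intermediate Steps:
Mul(Add(Pow(Add(-2468, Function('M')(n, 94)), Rational(1, 2)), -25037), Pow(Add(10907, 29840), -1)) = Mul(Add(Pow(Add(-2468, 94), Rational(1, 2)), -25037), Pow(Add(10907, 29840), -1)) = Mul(Add(Pow(-2374, Rational(1, 2)), -25037), Pow(40747, -1)) = Mul(Add(Mul(I, Pow(2374, Rational(1, 2))), -25037), Rational(1, 40747)) = Mul(Add(-25037, Mul(I, Pow(2374, Rational(1, 2)))), Rational(1, 40747)) = Add(Rational(-25037, 40747), Mul(Rational(1, 40747), I, Pow(2374, Rational(1, 2))))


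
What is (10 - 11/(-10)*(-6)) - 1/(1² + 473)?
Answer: 8053/2370 ≈ 3.3979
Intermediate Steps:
(10 - 11/(-10)*(-6)) - 1/(1² + 473) = (10 - 11*(-⅒)*(-6)) - 1/(1 + 473) = (10 + (11/10)*(-6)) - 1/474 = (10 - 33/5) - 1*1/474 = 17/5 - 1/474 = 8053/2370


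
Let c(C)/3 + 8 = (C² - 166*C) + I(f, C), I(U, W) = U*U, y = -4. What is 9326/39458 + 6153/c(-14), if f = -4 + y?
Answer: 7496581/7260272 ≈ 1.0325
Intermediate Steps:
f = -8 (f = -4 - 4 = -8)
I(U, W) = U²
c(C) = 168 - 498*C + 3*C² (c(C) = -24 + 3*((C² - 166*C) + (-8)²) = -24 + 3*((C² - 166*C) + 64) = -24 + 3*(64 + C² - 166*C) = -24 + (192 - 498*C + 3*C²) = 168 - 498*C + 3*C²)
9326/39458 + 6153/c(-14) = 9326/39458 + 6153/(168 - 498*(-14) + 3*(-14)²) = 9326*(1/39458) + 6153/(168 + 6972 + 3*196) = 4663/19729 + 6153/(168 + 6972 + 588) = 4663/19729 + 6153/7728 = 4663/19729 + 6153*(1/7728) = 4663/19729 + 293/368 = 7496581/7260272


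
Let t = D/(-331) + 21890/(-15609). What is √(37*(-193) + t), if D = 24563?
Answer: 4*I*√99502520744319/469689 ≈ 84.951*I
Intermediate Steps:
t = -35513587/469689 (t = 24563/(-331) + 21890/(-15609) = 24563*(-1/331) + 21890*(-1/15609) = -24563/331 - 1990/1419 = -35513587/469689 ≈ -75.611)
√(37*(-193) + t) = √(37*(-193) - 35513587/469689) = √(-7141 - 35513587/469689) = √(-3389562736/469689) = 4*I*√99502520744319/469689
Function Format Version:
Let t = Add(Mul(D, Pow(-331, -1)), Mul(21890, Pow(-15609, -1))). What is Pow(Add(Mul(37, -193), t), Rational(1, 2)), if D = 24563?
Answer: Mul(Rational(4, 469689), I, Pow(99502520744319, Rational(1, 2))) ≈ Mul(84.951, I)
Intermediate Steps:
t = Rational(-35513587, 469689) (t = Add(Mul(24563, Pow(-331, -1)), Mul(21890, Pow(-15609, -1))) = Add(Mul(24563, Rational(-1, 331)), Mul(21890, Rational(-1, 15609))) = Add(Rational(-24563, 331), Rational(-1990, 1419)) = Rational(-35513587, 469689) ≈ -75.611)
Pow(Add(Mul(37, -193), t), Rational(1, 2)) = Pow(Add(Mul(37, -193), Rational(-35513587, 469689)), Rational(1, 2)) = Pow(Add(-7141, Rational(-35513587, 469689)), Rational(1, 2)) = Pow(Rational(-3389562736, 469689), Rational(1, 2)) = Mul(Rational(4, 469689), I, Pow(99502520744319, Rational(1, 2)))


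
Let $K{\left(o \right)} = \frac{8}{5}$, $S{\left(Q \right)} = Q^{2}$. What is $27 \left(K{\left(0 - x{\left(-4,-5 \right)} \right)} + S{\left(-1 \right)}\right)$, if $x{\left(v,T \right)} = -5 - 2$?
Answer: $\frac{351}{5} \approx 70.2$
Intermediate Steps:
$x{\left(v,T \right)} = -7$ ($x{\left(v,T \right)} = -5 - 2 = -7$)
$K{\left(o \right)} = \frac{8}{5}$ ($K{\left(o \right)} = 8 \cdot \frac{1}{5} = \frac{8}{5}$)
$27 \left(K{\left(0 - x{\left(-4,-5 \right)} \right)} + S{\left(-1 \right)}\right) = 27 \left(\frac{8}{5} + \left(-1\right)^{2}\right) = 27 \left(\frac{8}{5} + 1\right) = 27 \cdot \frac{13}{5} = \frac{351}{5}$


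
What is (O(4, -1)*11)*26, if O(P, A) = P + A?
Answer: 858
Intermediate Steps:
O(P, A) = A + P
(O(4, -1)*11)*26 = ((-1 + 4)*11)*26 = (3*11)*26 = 33*26 = 858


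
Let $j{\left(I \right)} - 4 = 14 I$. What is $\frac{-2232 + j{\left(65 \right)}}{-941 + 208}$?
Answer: $\frac{1318}{733} \approx 1.7981$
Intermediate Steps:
$j{\left(I \right)} = 4 + 14 I$
$\frac{-2232 + j{\left(65 \right)}}{-941 + 208} = \frac{-2232 + \left(4 + 14 \cdot 65\right)}{-941 + 208} = \frac{-2232 + \left(4 + 910\right)}{-733} = \left(-2232 + 914\right) \left(- \frac{1}{733}\right) = \left(-1318\right) \left(- \frac{1}{733}\right) = \frac{1318}{733}$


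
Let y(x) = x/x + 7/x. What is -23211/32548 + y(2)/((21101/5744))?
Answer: 351525393/686795348 ≈ 0.51183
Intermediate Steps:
y(x) = 1 + 7/x
-23211/32548 + y(2)/((21101/5744)) = -23211/32548 + ((7 + 2)/2)/((21101/5744)) = -23211*1/32548 + ((½)*9)/((21101*(1/5744))) = -23211/32548 + 9/(2*(21101/5744)) = -23211/32548 + (9/2)*(5744/21101) = -23211/32548 + 25848/21101 = 351525393/686795348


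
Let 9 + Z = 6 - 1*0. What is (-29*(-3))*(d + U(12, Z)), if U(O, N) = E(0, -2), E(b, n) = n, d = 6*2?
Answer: 870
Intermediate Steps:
Z = -3 (Z = -9 + (6 - 1*0) = -9 + (6 + 0) = -9 + 6 = -3)
d = 12
U(O, N) = -2
(-29*(-3))*(d + U(12, Z)) = (-29*(-3))*(12 - 2) = 87*10 = 870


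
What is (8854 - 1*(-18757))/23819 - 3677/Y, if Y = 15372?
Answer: 336853829/366145668 ≈ 0.92000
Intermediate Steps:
(8854 - 1*(-18757))/23819 - 3677/Y = (8854 - 1*(-18757))/23819 - 3677/15372 = (8854 + 18757)*(1/23819) - 3677*1/15372 = 27611*(1/23819) - 3677/15372 = 27611/23819 - 3677/15372 = 336853829/366145668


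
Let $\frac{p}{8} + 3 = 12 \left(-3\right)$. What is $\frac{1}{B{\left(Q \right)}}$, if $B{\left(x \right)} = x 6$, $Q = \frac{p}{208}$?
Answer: $- \frac{1}{9} \approx -0.11111$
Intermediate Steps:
$p = -312$ ($p = -24 + 8 \cdot 12 \left(-3\right) = -24 + 8 \left(-36\right) = -24 - 288 = -312$)
$Q = - \frac{3}{2}$ ($Q = - \frac{312}{208} = \left(-312\right) \frac{1}{208} = - \frac{3}{2} \approx -1.5$)
$B{\left(x \right)} = 6 x$
$\frac{1}{B{\left(Q \right)}} = \frac{1}{6 \left(- \frac{3}{2}\right)} = \frac{1}{-9} = - \frac{1}{9}$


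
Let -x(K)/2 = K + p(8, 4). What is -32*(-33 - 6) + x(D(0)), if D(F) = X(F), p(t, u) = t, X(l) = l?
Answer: 1232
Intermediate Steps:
D(F) = F
x(K) = -16 - 2*K (x(K) = -2*(K + 8) = -2*(8 + K) = -16 - 2*K)
-32*(-33 - 6) + x(D(0)) = -32*(-33 - 6) + (-16 - 2*0) = -32*(-39) + (-16 + 0) = 1248 - 16 = 1232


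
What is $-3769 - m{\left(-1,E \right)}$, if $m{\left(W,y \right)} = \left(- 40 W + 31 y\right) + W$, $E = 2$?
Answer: $-3870$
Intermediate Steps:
$m{\left(W,y \right)} = - 39 W + 31 y$
$-3769 - m{\left(-1,E \right)} = -3769 - \left(\left(-39\right) \left(-1\right) + 31 \cdot 2\right) = -3769 - \left(39 + 62\right) = -3769 - 101 = -3870$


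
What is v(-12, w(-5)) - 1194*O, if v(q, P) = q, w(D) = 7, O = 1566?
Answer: -1869816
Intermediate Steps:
v(-12, w(-5)) - 1194*O = -12 - 1194*1566 = -12 - 1869804 = -1869816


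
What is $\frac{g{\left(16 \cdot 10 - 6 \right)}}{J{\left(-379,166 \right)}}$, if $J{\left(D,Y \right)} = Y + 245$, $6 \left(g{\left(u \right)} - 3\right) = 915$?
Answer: $\frac{311}{822} \approx 0.37835$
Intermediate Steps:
$g{\left(u \right)} = \frac{311}{2}$ ($g{\left(u \right)} = 3 + \frac{1}{6} \cdot 915 = 3 + \frac{305}{2} = \frac{311}{2}$)
$J{\left(D,Y \right)} = 245 + Y$
$\frac{g{\left(16 \cdot 10 - 6 \right)}}{J{\left(-379,166 \right)}} = \frac{311}{2 \left(245 + 166\right)} = \frac{311}{2 \cdot 411} = \frac{311}{2} \cdot \frac{1}{411} = \frac{311}{822}$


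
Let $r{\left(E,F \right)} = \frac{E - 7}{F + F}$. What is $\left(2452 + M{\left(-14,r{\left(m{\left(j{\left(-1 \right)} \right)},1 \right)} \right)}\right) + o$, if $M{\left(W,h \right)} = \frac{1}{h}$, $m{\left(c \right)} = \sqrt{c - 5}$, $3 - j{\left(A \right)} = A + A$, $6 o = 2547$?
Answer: $\frac{40267}{14} \approx 2876.2$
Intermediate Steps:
$o = \frac{849}{2}$ ($o = \frac{1}{6} \cdot 2547 = \frac{849}{2} \approx 424.5$)
$j{\left(A \right)} = 3 - 2 A$ ($j{\left(A \right)} = 3 - \left(A + A\right) = 3 - 2 A$)
$m{\left(c \right)} = \sqrt{-5 + c}$
$r{\left(E,F \right)} = \frac{-7 + E}{2 F}$
$\left(2452 + M{\left(-14,r{\left(m{\left(j{\left(-1 \right)} \right)},1 \right)} \right)}\right) + o = \left(2452 + \frac{1}{\frac{1}{2} \cdot 1^{-1} \left(-7 + \sqrt{-5 + \left(3 - -2\right)}\right)}\right) + \frac{849}{2} = \left(2452 + \frac{1}{\frac{1}{2} \cdot 1 \left(-7 + \sqrt{-5 + \left(3 + 2\right)}\right)}\right) + \frac{849}{2} = \left(2452 + \frac{1}{\frac{1}{2} \cdot 1 \left(-7 + \sqrt{-5 + 5}\right)}\right) + \frac{849}{2} = \left(2452 + \frac{1}{\frac{1}{2} \cdot 1 \left(-7 + \sqrt{0}\right)}\right) + \frac{849}{2} = \left(2452 + \frac{1}{\frac{1}{2} \cdot 1 \left(-7 + 0\right)}\right) + \frac{849}{2} = \left(2452 + \frac{1}{\frac{1}{2} \cdot 1 \left(-7\right)}\right) + \frac{849}{2} = \left(2452 + \frac{1}{- \frac{7}{2}}\right) + \frac{849}{2} = \left(2452 - \frac{2}{7}\right) + \frac{849}{2} = \frac{17162}{7} + \frac{849}{2} = \frac{40267}{14}$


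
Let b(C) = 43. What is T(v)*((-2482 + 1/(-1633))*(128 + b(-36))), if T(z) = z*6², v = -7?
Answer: 174656486844/1633 ≈ 1.0695e+8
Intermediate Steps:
T(z) = 36*z (T(z) = z*36 = 36*z)
T(v)*((-2482 + 1/(-1633))*(128 + b(-36))) = (36*(-7))*((-2482 + 1/(-1633))*(128 + 43)) = -252*(-2482 - 1/1633)*171 = -(-1021382964)*171/1633 = -252*(-693081297/1633) = 174656486844/1633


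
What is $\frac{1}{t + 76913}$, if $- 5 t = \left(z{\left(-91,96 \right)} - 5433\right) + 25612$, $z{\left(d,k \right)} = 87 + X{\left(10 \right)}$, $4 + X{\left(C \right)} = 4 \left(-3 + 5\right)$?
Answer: $\frac{1}{72859} \approx 1.3725 \cdot 10^{-5}$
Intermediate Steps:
$X{\left(C \right)} = 4$ ($X{\left(C \right)} = -4 + 4 \left(-3 + 5\right) = -4 + 4 \cdot 2 = -4 + 8 = 4$)
$z{\left(d,k \right)} = 91$ ($z{\left(d,k \right)} = 87 + 4 = 91$)
$t = -4054$ ($t = - \frac{\left(91 - 5433\right) + 25612}{5} = - \frac{-5342 + 25612}{5} = \left(- \frac{1}{5}\right) 20270 = -4054$)
$\frac{1}{t + 76913} = \frac{1}{-4054 + 76913} = \frac{1}{72859}$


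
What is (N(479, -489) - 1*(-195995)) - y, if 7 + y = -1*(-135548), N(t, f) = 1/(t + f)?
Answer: 604539/10 ≈ 60454.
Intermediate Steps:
N(t, f) = 1/(f + t)
y = 135541 (y = -7 - 1*(-135548) = -7 + 135548 = 135541)
(N(479, -489) - 1*(-195995)) - y = (1/(-489 + 479) - 1*(-195995)) - 1*135541 = (1/(-10) + 195995) - 135541 = (-⅒ + 195995) - 135541 = 1959949/10 - 135541 = 604539/10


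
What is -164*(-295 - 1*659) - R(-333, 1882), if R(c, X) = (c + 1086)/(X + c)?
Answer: 242349591/1549 ≈ 1.5646e+5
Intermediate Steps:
R(c, X) = (1086 + c)/(X + c)
-164*(-295 - 1*659) - R(-333, 1882) = -164*(-295 - 1*659) - (1086 - 333)/(1882 - 333) = -164*(-295 - 659) - 753/1549 = -164*(-954) - 753/1549 = 156456 - 1*753/1549 = 156456 - 753/1549 = 242349591/1549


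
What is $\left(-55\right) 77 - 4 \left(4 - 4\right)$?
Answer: $-4235$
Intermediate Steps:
$\left(-55\right) 77 - 4 \left(4 - 4\right) = -4235 - 0 = -4235 + 0 = -4235$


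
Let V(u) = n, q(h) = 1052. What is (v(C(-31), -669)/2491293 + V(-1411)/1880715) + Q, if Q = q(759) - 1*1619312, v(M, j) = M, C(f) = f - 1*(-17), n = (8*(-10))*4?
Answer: -72211571516440214/44622972519 ≈ -1.6183e+6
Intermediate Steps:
n = -320 (n = -80*4 = -320)
C(f) = 17 + f (C(f) = f + 17 = 17 + f)
V(u) = -320
Q = -1618260 (Q = 1052 - 1*1619312 = 1052 - 1619312 = -1618260)
(v(C(-31), -669)/2491293 + V(-1411)/1880715) + Q = ((17 - 31)/2491293 - 320/1880715) - 1618260 = (-14*1/2491293 - 320*1/1880715) - 1618260 = (-2/355899 - 64/376143) - 1618260 = -7843274/44622972519 - 1618260 = -72211571516440214/44622972519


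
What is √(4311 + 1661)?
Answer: 2*√1493 ≈ 77.279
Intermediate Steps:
√(4311 + 1661) = √5972 = 2*√1493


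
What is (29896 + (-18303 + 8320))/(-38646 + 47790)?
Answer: 19913/9144 ≈ 2.1777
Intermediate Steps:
(29896 + (-18303 + 8320))/(-38646 + 47790) = (29896 - 9983)/9144 = 19913*(1/9144) = 19913/9144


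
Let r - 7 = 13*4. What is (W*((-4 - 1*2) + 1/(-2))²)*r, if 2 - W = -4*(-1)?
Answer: -9971/2 ≈ -4985.5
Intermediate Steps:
r = 59 (r = 7 + 13*4 = 7 + 52 = 59)
W = -2 (W = 2 - (-4)*(-1) = 2 - 1*4 = 2 - 4 = -2)
(W*((-4 - 1*2) + 1/(-2))²)*r = -2*((-4 - 1*2) + 1/(-2))²*59 = -2*((-4 - 2) - ½)²*59 = -2*(-6 - ½)²*59 = -2*(-13/2)²*59 = -2*169/4*59 = -169/2*59 = -9971/2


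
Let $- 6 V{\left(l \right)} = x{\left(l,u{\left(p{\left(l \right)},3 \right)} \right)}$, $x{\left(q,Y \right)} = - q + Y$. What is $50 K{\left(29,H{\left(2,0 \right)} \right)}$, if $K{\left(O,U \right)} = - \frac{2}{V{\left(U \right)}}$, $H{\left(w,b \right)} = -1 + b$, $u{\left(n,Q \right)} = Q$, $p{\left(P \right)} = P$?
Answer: $150$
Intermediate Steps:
$x{\left(q,Y \right)} = Y - q$
$V{\left(l \right)} = - \frac{1}{2} + \frac{l}{6}$ ($V{\left(l \right)} = - \frac{3 - l}{6} = - \frac{1}{2} + \frac{l}{6}$)
$K{\left(O,U \right)} = - \frac{2}{- \frac{1}{2} + \frac{U}{6}}$
$50 K{\left(29,H{\left(2,0 \right)} \right)} = 50 \left(- \frac{12}{-3 + \left(-1 + 0\right)}\right) = 50 \left(- \frac{12}{-3 - 1}\right) = 50 \left(- \frac{12}{-4}\right) = 50 \left(\left(-12\right) \left(- \frac{1}{4}\right)\right) = 50 \cdot 3 = 150$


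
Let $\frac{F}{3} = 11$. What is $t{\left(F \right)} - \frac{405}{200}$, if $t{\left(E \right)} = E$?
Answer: $\frac{1239}{40} \approx 30.975$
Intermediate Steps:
$F = 33$ ($F = 3 \cdot 11 = 33$)
$t{\left(F \right)} - \frac{405}{200} = 33 - \frac{405}{200} = 33 - \frac{81}{40} = \frac{1239}{40}$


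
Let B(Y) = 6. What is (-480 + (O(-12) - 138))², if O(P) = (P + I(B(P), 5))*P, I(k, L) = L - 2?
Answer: 260100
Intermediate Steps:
I(k, L) = -2 + L
O(P) = P*(3 + P) (O(P) = (P + (-2 + 5))*P = (P + 3)*P = (3 + P)*P = P*(3 + P))
(-480 + (O(-12) - 138))² = (-480 + (-12*(3 - 12) - 138))² = (-480 + (-12*(-9) - 138))² = (-480 + (108 - 138))² = (-480 - 30)² = (-510)² = 260100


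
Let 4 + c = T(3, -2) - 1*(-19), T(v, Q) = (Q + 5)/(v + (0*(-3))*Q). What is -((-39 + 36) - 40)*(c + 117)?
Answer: 5719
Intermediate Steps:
T(v, Q) = (5 + Q)/v (T(v, Q) = (5 + Q)/(v + 0*Q) = (5 + Q)/(v + 0) = (5 + Q)/v)
c = 16 (c = -4 + ((5 - 2)/3 - 1*(-19)) = -4 + ((⅓)*3 + 19) = -4 + (1 + 19) = -4 + 20 = 16)
-((-39 + 36) - 40)*(c + 117) = -((-39 + 36) - 40)*(16 + 117) = -(-3 - 40)*133 = -(-43)*133 = -1*(-5719) = 5719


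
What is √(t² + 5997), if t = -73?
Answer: √11326 ≈ 106.42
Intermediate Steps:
√(t² + 5997) = √((-73)² + 5997) = √(5329 + 5997) = √11326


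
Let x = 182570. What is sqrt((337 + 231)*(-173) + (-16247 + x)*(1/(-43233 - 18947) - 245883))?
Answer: I*sqrt(39529680189839262335)/31090 ≈ 2.0223e+5*I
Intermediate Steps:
sqrt((337 + 231)*(-173) + (-16247 + x)*(1/(-43233 - 18947) - 245883)) = sqrt((337 + 231)*(-173) + (-16247 + 182570)*(1/(-43233 - 18947) - 245883)) = sqrt(568*(-173) + 166323*(1/(-62180) - 245883)) = sqrt(-98264 + 166323*(-1/62180 - 245883)) = sqrt(-98264 + 166323*(-15289004941/62180)) = sqrt(-98264 - 2542913168801943/62180) = sqrt(-2542919278857463/62180) = I*sqrt(39529680189839262335)/31090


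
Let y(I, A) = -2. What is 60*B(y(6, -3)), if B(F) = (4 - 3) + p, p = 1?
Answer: 120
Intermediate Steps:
B(F) = 2 (B(F) = (4 - 3) + 1 = 1 + 1 = 2)
60*B(y(6, -3)) = 60*2 = 120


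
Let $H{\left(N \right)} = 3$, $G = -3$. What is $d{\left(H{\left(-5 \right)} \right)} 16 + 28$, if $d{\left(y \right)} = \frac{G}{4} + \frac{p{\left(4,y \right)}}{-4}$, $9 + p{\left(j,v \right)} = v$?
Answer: $40$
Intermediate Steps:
$p{\left(j,v \right)} = -9 + v$
$d{\left(y \right)} = \frac{3}{2} - \frac{y}{4}$ ($d{\left(y \right)} = - \frac{3}{4} + \frac{-9 + y}{-4} = \left(-3\right) \frac{1}{4} + \left(-9 + y\right) \left(- \frac{1}{4}\right) = - \frac{3}{4} - \left(- \frac{9}{4} + \frac{y}{4}\right) = \frac{3}{2} - \frac{y}{4}$)
$d{\left(H{\left(-5 \right)} \right)} 16 + 28 = \left(\frac{3}{2} - \frac{3}{4}\right) 16 + 28 = \frac{3}{4} \cdot 16 + 28 = 12 + 28 = 40$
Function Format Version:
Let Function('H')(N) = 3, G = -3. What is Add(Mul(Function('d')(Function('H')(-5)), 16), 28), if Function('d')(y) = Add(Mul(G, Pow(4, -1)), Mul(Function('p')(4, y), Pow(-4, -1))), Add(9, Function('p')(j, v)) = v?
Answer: 40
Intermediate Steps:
Function('p')(j, v) = Add(-9, v)
Function('d')(y) = Add(Rational(3, 2), Mul(Rational(-1, 4), y)) (Function('d')(y) = Add(Mul(-3, Pow(4, -1)), Mul(Add(-9, y), Pow(-4, -1))) = Add(Mul(-3, Rational(1, 4)), Mul(Add(-9, y), Rational(-1, 4))) = Add(Rational(-3, 4), Add(Rational(9, 4), Mul(Rational(-1, 4), y))) = Add(Rational(3, 2), Mul(Rational(-1, 4), y)))
Add(Mul(Function('d')(Function('H')(-5)), 16), 28) = Add(Mul(Add(Rational(3, 2), Mul(Rational(-1, 4), 3)), 16), 28) = Add(Mul(Add(Rational(3, 2), Rational(-3, 4)), 16), 28) = Add(Mul(Rational(3, 4), 16), 28) = Add(12, 28) = 40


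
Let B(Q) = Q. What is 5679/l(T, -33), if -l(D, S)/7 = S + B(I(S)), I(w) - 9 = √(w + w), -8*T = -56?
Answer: 22716/749 + 1893*I*√66/1498 ≈ 30.328 + 10.266*I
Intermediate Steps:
T = 7 (T = -⅛*(-56) = 7)
I(w) = 9 + √2*√w (I(w) = 9 + √(w + w) = 9 + √(2*w) = 9 + √2*√w)
l(D, S) = -63 - 7*S - 7*√2*√S (l(D, S) = -7*(S + (9 + √2*√S)) = -7*(9 + S + √2*√S) = -63 - 7*S - 7*√2*√S)
5679/l(T, -33) = 5679/(-63 - 7*(-33) - 7*√2*√(-33)) = 5679/(-63 + 231 - 7*√2*I*√33) = 5679/(-63 + 231 - 7*I*√66) = 5679/(168 - 7*I*√66)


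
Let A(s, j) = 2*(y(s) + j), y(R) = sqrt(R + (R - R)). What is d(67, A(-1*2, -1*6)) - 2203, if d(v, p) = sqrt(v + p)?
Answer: -2203 + sqrt(55 + 2*I*sqrt(2)) ≈ -2195.6 + 0.19063*I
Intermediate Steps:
y(R) = sqrt(R) (y(R) = sqrt(R + 0) = sqrt(R))
A(s, j) = 2*j + 2*sqrt(s) (A(s, j) = 2*(sqrt(s) + j) = 2*(j + sqrt(s)) = 2*j + 2*sqrt(s))
d(v, p) = sqrt(p + v)
d(67, A(-1*2, -1*6)) - 2203 = sqrt((2*(-1*6) + 2*sqrt(-1*2)) + 67) - 2203 = sqrt((2*(-6) + 2*sqrt(-2)) + 67) - 2203 = sqrt((-12 + 2*(I*sqrt(2))) + 67) - 2203 = sqrt((-12 + 2*I*sqrt(2)) + 67) - 2203 = sqrt(55 + 2*I*sqrt(2)) - 2203 = -2203 + sqrt(55 + 2*I*sqrt(2))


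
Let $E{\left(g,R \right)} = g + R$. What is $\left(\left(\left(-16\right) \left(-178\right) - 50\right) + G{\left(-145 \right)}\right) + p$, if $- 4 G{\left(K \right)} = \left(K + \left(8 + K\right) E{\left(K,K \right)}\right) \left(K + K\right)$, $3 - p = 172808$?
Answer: $\frac{5399811}{2} \approx 2.6999 \cdot 10^{6}$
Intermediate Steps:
$p = -172805$ ($p = 3 - 172808 = -172805$)
$E{\left(g,R \right)} = R + g$
$G{\left(K \right)} = - \frac{K \left(K + 2 K \left(8 + K\right)\right)}{2}$ ($G{\left(K \right)} = - \frac{\left(K + \left(8 + K\right) \left(K + K\right)\right) \left(K + K\right)}{4} = - \frac{\left(K + \left(8 + K\right) 2 K\right) 2 K}{4} = - \frac{\left(K + 2 K \left(8 + K\right)\right) 2 K}{4} = - \frac{2 K \left(K + 2 K \left(8 + K\right)\right)}{4} = - \frac{K \left(K + 2 K \left(8 + K\right)\right)}{2}$)
$\left(\left(\left(-16\right) \left(-178\right) - 50\right) + G{\left(-145 \right)}\right) + p = \left(\left(\left(-16\right) \left(-178\right) - 50\right) + \left(-145\right)^{2} \left(- \frac{17}{2} - -145\right)\right) - 172805 = \left(\left(2848 - 50\right) + 21025 \left(- \frac{17}{2} + 145\right)\right) - 172805 = \left(2798 + 21025 \cdot \frac{273}{2}\right) - 172805 = \left(2798 + \frac{5739825}{2}\right) - 172805 = \frac{5745421}{2} - 172805 = \frac{5399811}{2}$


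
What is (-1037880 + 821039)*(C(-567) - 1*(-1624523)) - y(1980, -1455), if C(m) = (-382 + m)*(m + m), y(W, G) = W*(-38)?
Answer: -585620028209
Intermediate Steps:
y(W, G) = -38*W
C(m) = 2*m*(-382 + m) (C(m) = (-382 + m)*(2*m) = 2*m*(-382 + m))
(-1037880 + 821039)*(C(-567) - 1*(-1624523)) - y(1980, -1455) = (-1037880 + 821039)*(2*(-567)*(-382 - 567) - 1*(-1624523)) - (-38)*1980 = -216841*(2*(-567)*(-949) + 1624523) - 1*(-75240) = -216841*(1076166 + 1624523) + 75240 = -216841*2700689 + 75240 = -585620103449 + 75240 = -585620028209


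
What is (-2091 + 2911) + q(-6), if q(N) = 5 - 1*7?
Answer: 818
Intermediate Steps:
q(N) = -2 (q(N) = 5 - 7 = -2)
(-2091 + 2911) + q(-6) = (-2091 + 2911) - 2 = 820 - 2 = 818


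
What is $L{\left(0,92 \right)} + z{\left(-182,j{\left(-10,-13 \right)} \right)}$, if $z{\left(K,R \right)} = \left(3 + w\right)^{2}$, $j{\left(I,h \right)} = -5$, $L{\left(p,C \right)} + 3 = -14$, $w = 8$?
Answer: $104$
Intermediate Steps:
$L{\left(p,C \right)} = -17$ ($L{\left(p,C \right)} = -3 - 14 = -17$)
$z{\left(K,R \right)} = 121$ ($z{\left(K,R \right)} = \left(3 + 8\right)^{2} = 11^{2} = 121$)
$L{\left(0,92 \right)} + z{\left(-182,j{\left(-10,-13 \right)} \right)} = -17 + 121 = 104$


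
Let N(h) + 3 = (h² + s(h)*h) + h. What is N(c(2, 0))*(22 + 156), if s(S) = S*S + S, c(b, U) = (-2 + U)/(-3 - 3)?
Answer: -11570/27 ≈ -428.52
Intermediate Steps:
c(b, U) = ⅓ - U/6 (c(b, U) = (-2 + U)/(-6) = (-2 + U)*(-⅙) = ⅓ - U/6)
s(S) = S + S² (s(S) = S² + S = S + S²)
N(h) = -3 + h + h² + h²*(1 + h) (N(h) = -3 + ((h² + (h*(1 + h))*h) + h) = -3 + ((h² + h²*(1 + h)) + h) = -3 + (h + h² + h²*(1 + h)) = -3 + h + h² + h²*(1 + h))
N(c(2, 0))*(22 + 156) = (-3 + (⅓ - ⅙*0) + (⅓ - ⅙*0)³ + 2*(⅓ - ⅙*0)²)*(22 + 156) = (-3 + (⅓ + 0) + (⅓ + 0)³ + 2*(⅓ + 0)²)*178 = (-3 + ⅓ + (⅓)³ + 2*(⅓)²)*178 = (-3 + ⅓ + 1/27 + 2*(⅑))*178 = (-3 + ⅓ + 1/27 + 2/9)*178 = -65/27*178 = -11570/27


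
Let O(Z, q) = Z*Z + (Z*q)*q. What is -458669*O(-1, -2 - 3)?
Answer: 11008056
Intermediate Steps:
O(Z, q) = Z**2 + Z*q**2
-458669*O(-1, -2 - 3) = -(-458669)*(-1 + (-2 - 3)**2) = -(-458669)*(-1 + (-5)**2) = -(-458669)*(-1 + 25) = -(-458669)*24 = -458669*(-24) = 11008056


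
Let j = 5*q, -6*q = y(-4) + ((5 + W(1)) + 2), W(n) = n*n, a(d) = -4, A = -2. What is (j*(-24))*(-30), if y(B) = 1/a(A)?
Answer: -4650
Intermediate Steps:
W(n) = n²
y(B) = -¼ (y(B) = 1/(-4) = -¼)
q = -31/24 (q = -(-¼ + ((5 + 1²) + 2))/6 = -(-¼ + ((5 + 1) + 2))/6 = -(-¼ + (6 + 2))/6 = -(-¼ + 8)/6 = -⅙*31/4 = -31/24 ≈ -1.2917)
j = -155/24 (j = 5*(-31/24) = -155/24 ≈ -6.4583)
(j*(-24))*(-30) = -155/24*(-24)*(-30) = 155*(-30) = -4650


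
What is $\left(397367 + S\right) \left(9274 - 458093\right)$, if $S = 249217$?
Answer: $-290199184296$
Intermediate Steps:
$\left(397367 + S\right) \left(9274 - 458093\right) = \left(397367 + 249217\right) \left(9274 - 458093\right) = 646584 \left(-448819\right) = -290199184296$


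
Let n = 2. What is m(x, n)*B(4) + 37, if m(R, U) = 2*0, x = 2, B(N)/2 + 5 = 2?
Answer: 37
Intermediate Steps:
B(N) = -6 (B(N) = -10 + 2*2 = -10 + 4 = -6)
m(R, U) = 0
m(x, n)*B(4) + 37 = 0*(-6) + 37 = 0 + 37 = 37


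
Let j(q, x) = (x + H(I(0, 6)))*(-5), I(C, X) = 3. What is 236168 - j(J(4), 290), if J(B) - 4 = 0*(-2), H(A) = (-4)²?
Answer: 237698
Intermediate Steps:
H(A) = 16
J(B) = 4 (J(B) = 4 + 0*(-2) = 4 + 0 = 4)
j(q, x) = -80 - 5*x (j(q, x) = (x + 16)*(-5) = (16 + x)*(-5) = -80 - 5*x)
236168 - j(J(4), 290) = 236168 - (-80 - 5*290) = 236168 - (-80 - 1450) = 236168 - 1*(-1530) = 236168 + 1530 = 237698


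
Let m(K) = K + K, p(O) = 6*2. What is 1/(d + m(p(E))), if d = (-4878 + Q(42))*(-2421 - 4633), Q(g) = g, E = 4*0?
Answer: 1/34113168 ≈ 2.9314e-8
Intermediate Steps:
E = 0
p(O) = 12
m(K) = 2*K
d = 34113144 (d = (-4878 + 42)*(-2421 - 4633) = -4836*(-7054) = 34113144)
1/(d + m(p(E))) = 1/(34113144 + 2*12) = 1/(34113144 + 24) = 1/34113168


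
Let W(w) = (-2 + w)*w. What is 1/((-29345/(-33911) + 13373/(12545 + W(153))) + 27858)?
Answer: 1208859328/33677902741787 ≈ 3.5895e-5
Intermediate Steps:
W(w) = w*(-2 + w)
1/((-29345/(-33911) + 13373/(12545 + W(153))) + 27858) = 1/((-29345/(-33911) + 13373/(12545 + 153*(-2 + 153))) + 27858) = 1/((-29345*(-1/33911) + 13373/(12545 + 153*151)) + 27858) = 1/((29345/33911 + 13373/(12545 + 23103)) + 27858) = 1/((29345/33911 + 13373/35648) + 27858) = 1/(1499582363/1208859328 + 27858) = 1/(33677902741787/1208859328) = 1208859328/33677902741787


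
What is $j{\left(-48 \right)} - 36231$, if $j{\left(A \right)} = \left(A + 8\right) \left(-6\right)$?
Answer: $-35991$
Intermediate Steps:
$j{\left(A \right)} = -48 - 6 A$ ($j{\left(A \right)} = \left(8 + A\right) \left(-6\right) = -48 - 6 A$)
$j{\left(-48 \right)} - 36231 = \left(-48 - -288\right) - 36231 = \left(-48 + 288\right) - 36231 = 240 - 36231 = -35991$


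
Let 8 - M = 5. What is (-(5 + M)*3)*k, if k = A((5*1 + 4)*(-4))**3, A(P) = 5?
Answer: -3000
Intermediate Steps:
M = 3 (M = 8 - 1*5 = 8 - 5 = 3)
k = 125 (k = 5**3 = 125)
(-(5 + M)*3)*k = (-(5 + 3)*3)*125 = (-1*8*3)*125 = -8*3*125 = -24*125 = -3000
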